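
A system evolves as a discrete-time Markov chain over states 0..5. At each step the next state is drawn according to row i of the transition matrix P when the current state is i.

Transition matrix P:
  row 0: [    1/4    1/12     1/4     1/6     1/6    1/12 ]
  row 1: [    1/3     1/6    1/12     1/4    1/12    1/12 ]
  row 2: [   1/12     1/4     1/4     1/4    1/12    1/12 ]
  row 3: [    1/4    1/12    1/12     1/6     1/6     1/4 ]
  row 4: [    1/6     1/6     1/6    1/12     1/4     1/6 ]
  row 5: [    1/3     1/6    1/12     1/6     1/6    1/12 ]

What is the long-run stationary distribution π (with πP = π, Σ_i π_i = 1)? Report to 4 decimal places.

π = [0.2328, 0.1458, 0.1620, 0.1795, 0.1538, 0.1261]

Balance equations π_j = Σ_i π_i·P[i][j]:
  π_0 = 1/4·π_0 + 1/3·π_1 + 1/12·π_2 + 1/4·π_3 + 1/6·π_4 + 1/3·π_5
  π_1 = 1/12·π_0 + 1/6·π_1 + 1/4·π_2 + 1/12·π_3 + 1/6·π_4 + 1/6·π_5
  π_2 = 1/4·π_0 + 1/12·π_1 + 1/4·π_2 + 1/12·π_3 + 1/6·π_4 + 1/12·π_5
  π_3 = 1/6·π_0 + 1/4·π_1 + 1/4·π_2 + 1/6·π_3 + 1/12·π_4 + 1/6·π_5
  π_4 = 1/6·π_0 + 1/12·π_1 + 1/12·π_2 + 1/6·π_3 + 1/4·π_4 + 1/6·π_5
  normalize: π_0 + π_1 + π_2 + π_3 + π_4 + π_5 = 1
Solving the linear system gives exactly π = [1062/4561, 665/4561, 2216/13683, 2456/13683, 2105/13683, 575/4561].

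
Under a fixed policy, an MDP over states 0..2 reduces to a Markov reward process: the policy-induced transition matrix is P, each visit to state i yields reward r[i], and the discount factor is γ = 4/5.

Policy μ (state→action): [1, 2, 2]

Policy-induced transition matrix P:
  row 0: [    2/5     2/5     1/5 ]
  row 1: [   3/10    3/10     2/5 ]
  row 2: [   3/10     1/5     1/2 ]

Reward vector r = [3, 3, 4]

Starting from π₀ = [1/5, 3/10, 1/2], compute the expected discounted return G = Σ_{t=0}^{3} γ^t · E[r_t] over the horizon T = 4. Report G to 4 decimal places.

t=0: π = [0.2000, 0.3000, 0.5000], E[r] = 3.5000, γ^t·E[r] = 3.500000, running G = 3.500000
t=1: π = [0.3200, 0.2700, 0.4100], E[r] = 3.4100, γ^t·E[r] = 2.728000, running G = 6.228000
t=2: π = [0.3320, 0.2910, 0.3770], E[r] = 3.3770, γ^t·E[r] = 2.161280, running G = 8.389280
t=3: π = [0.3332, 0.2955, 0.3713], E[r] = 3.3713, γ^t·E[r] = 1.726106, running G = 10.115386

G = 10.1154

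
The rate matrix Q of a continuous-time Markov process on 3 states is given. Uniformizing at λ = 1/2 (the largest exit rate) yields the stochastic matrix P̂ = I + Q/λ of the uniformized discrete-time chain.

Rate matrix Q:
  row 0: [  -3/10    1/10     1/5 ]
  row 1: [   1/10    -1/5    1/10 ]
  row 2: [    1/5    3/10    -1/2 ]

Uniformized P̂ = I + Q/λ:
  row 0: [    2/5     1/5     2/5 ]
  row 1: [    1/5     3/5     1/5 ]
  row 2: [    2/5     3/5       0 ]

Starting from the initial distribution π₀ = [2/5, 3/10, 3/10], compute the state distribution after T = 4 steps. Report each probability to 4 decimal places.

π = [0.3050, 0.4771, 0.2179]

t=0: π = [0.4000, 0.3000, 0.3000]
t=1: π = [0.3400, 0.4400, 0.2200]
t=2: π = [0.3120, 0.4640, 0.2240]
t=3: π = [0.3072, 0.4752, 0.2176]
t=4: π = [0.3050, 0.4771, 0.2179]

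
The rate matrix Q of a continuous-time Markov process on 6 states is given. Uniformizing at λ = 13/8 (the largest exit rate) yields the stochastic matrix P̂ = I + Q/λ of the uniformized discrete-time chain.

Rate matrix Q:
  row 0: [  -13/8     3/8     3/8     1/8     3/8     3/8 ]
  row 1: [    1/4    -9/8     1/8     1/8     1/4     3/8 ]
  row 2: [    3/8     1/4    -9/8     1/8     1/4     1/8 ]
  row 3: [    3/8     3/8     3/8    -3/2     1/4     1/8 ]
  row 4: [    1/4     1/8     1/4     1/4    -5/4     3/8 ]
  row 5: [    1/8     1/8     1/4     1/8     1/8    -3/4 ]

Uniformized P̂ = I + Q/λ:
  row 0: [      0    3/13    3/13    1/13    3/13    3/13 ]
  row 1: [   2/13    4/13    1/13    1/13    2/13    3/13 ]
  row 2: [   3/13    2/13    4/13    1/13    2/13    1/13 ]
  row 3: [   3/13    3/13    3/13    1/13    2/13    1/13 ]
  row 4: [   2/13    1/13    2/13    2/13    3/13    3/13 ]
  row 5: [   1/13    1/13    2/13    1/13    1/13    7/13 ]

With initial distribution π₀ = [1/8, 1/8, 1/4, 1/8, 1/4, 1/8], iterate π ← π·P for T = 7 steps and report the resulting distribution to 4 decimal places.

t=0: π = [0.1250, 0.1250, 0.2500, 0.1250, 0.2500, 0.1250]
t=1: π = [0.1538, 0.1635, 0.2019, 0.0962, 0.1731, 0.2115]
t=2: π = [0.1368, 0.1686, 0.1916, 0.0902, 0.1627, 0.2500]
t=3: π = [0.1352, 0.1655, 0.1878, 0.0894, 0.1577, 0.2643]
t=4: π = [0.1340, 0.1641, 0.1873, 0.0891, 0.1560, 0.2694]
t=5: π = [0.1338, 0.1635, 0.1872, 0.0889, 0.1554, 0.2712]
t=6: π = [0.1336, 0.1633, 0.1872, 0.0889, 0.1552, 0.2717]
t=7: π = [0.1336, 0.1632, 0.1872, 0.0889, 0.1552, 0.2719]

π = [0.1336, 0.1632, 0.1872, 0.0889, 0.1552, 0.2719]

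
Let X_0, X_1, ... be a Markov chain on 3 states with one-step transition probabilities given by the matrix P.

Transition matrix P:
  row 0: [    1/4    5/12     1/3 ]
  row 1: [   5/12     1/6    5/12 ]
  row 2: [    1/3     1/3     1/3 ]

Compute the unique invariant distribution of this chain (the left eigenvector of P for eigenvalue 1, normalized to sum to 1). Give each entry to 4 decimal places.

Balance equations π_j = Σ_i π_i·P[i][j]:
  π_0 = 1/4·π_0 + 5/12·π_1 + 1/3·π_2
  π_1 = 5/12·π_0 + 1/6·π_1 + 1/3·π_2
  normalize: π_0 + π_1 + π_2 = 1
Solving the linear system gives exactly π = [60/181, 56/181, 65/181].

π = [0.3315, 0.3094, 0.3591]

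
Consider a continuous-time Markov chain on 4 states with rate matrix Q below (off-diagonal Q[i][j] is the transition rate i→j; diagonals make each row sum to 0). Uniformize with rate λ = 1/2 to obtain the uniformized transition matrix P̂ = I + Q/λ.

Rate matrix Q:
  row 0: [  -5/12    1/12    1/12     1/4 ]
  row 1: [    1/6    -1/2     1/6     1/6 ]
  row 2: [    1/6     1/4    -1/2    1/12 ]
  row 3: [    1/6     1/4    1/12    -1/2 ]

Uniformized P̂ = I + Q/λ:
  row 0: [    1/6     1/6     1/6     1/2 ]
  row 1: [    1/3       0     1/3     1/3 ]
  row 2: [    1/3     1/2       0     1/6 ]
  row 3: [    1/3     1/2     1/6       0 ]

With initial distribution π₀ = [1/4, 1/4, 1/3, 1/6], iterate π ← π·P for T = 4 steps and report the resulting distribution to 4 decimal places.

t=0: π = [0.2500, 0.2500, 0.3333, 0.1667]
t=1: π = [0.2917, 0.2917, 0.1528, 0.2639]
t=2: π = [0.2847, 0.2569, 0.1898, 0.2685]
t=3: π = [0.2859, 0.2766, 0.1779, 0.2596]
t=4: π = [0.2857, 0.2664, 0.1831, 0.2648]

π = [0.2857, 0.2664, 0.1831, 0.2648]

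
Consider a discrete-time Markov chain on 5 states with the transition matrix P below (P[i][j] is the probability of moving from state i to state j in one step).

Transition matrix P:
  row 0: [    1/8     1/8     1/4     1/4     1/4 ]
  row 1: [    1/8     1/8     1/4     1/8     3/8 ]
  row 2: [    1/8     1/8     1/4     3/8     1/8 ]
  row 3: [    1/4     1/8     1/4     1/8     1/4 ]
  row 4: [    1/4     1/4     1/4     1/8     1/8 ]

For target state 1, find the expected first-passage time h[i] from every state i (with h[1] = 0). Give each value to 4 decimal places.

First-step conditioning: h[1] = 0; for i ≠ 1, h[i] = 1 + Σ_k P[i][k]·h[k].
  h[0] = 1 + 1/8·h[0] + 1/4·h[2] + 1/4·h[3] + 1/4·h[4]
  h[2] = 1 + 1/8·h[0] + 1/4·h[2] + 3/8·h[3] + 1/8·h[4]
  h[3] = 1 + 1/4·h[0] + 1/4·h[2] + 1/8·h[3] + 1/4·h[4]
  h[4] = 1 + 1/4·h[0] + 1/4·h[2] + 1/8·h[3] + 1/8·h[4]
Solving the 4×4 linear system over states ≠ 1 gives exactly h = [288/43, 0, 292/43, 288/43, 256/43] (h[1] = 0 is the target).

h = [6.6977, 0.0000, 6.7907, 6.6977, 5.9535]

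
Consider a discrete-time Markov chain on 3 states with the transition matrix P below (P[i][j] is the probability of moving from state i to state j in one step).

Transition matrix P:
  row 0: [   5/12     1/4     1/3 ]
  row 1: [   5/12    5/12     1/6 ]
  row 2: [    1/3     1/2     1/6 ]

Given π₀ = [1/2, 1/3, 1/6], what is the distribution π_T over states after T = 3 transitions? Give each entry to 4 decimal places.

π = [0.3972, 0.3702, 0.2326]

t=0: π = [0.5000, 0.3333, 0.1667]
t=1: π = [0.4028, 0.3472, 0.2500]
t=2: π = [0.3958, 0.3704, 0.2338]
t=3: π = [0.3972, 0.3702, 0.2326]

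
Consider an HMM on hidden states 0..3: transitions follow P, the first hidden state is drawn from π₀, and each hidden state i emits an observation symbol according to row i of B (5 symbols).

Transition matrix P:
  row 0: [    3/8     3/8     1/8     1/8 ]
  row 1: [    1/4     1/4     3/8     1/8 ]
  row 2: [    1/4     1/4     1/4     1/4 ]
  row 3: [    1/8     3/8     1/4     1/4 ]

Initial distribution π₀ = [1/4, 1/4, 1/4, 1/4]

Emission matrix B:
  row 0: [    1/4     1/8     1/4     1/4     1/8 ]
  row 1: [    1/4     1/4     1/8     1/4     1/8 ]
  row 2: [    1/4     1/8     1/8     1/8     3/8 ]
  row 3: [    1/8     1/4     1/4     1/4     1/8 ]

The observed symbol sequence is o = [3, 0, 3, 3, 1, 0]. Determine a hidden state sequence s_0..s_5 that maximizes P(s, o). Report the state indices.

t=0: δ = [6.250e-02, 6.250e-02, 3.125e-02, 6.250e-02]  (obs o_0=3)
t=1: δ = [5.859e-03, 5.859e-03, 5.859e-03, 1.953e-03]  ψ = [0, 0, 1, 3]  (obs o_1=0)
t=2: δ = [5.493e-04, 5.493e-04, 2.747e-04, 3.662e-04]  ψ = [0, 0, 1, 2]  (obs o_2=3)
t=3: δ = [5.150e-05, 5.150e-05, 2.575e-05, 2.289e-05]  ψ = [0, 0, 1, 3]  (obs o_3=3)
t=4: δ = [2.414e-06, 4.828e-06, 2.414e-06, 1.609e-06]  ψ = [0, 0, 1, 0]  (obs o_4=1)
t=5: δ = [3.017e-07, 3.017e-07, 4.526e-07, 7.544e-08]  ψ = [1, 1, 1, 1]  (obs o_5=0)
backtrack: best end state = 2; path = [0, 0, 0, 0, 1, 2]

path = [0, 0, 0, 0, 1, 2]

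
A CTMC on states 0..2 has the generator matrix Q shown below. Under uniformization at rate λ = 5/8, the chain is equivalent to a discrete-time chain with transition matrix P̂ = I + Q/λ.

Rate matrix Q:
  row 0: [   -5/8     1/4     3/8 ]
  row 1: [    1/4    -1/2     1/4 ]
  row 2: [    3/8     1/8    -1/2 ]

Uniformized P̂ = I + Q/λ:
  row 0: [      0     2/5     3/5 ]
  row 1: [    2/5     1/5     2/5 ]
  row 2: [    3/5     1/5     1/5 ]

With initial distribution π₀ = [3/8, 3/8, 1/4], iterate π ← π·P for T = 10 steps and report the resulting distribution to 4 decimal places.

t=0: π = [0.3750, 0.3750, 0.2500]
t=1: π = [0.3000, 0.2750, 0.4250]
t=2: π = [0.3650, 0.2600, 0.3750]
t=3: π = [0.3290, 0.2730, 0.3980]
t=4: π = [0.3480, 0.2658, 0.3862]
t=5: π = [0.3380, 0.2696, 0.3924]
t=6: π = [0.3433, 0.2676, 0.3891]
t=7: π = [0.3405, 0.2687, 0.3908]
t=8: π = [0.3420, 0.2681, 0.3899]
t=9: π = [0.3412, 0.2684, 0.3904]
t=10: π = [0.3416, 0.2682, 0.3902]

π = [0.3416, 0.2682, 0.3902]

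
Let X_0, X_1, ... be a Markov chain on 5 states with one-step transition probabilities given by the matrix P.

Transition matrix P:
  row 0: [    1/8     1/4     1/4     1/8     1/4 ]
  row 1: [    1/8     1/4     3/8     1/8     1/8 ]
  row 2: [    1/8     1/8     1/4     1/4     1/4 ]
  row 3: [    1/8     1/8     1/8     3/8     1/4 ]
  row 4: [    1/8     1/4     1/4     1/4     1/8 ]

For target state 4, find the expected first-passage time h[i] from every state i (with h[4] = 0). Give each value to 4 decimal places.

h = [4.4272, 4.9709, 4.3495, 4.3495, 0.0000]

First-step conditioning: h[4] = 0; for i ≠ 4, h[i] = 1 + Σ_k P[i][k]·h[k].
  h[0] = 1 + 1/8·h[0] + 1/4·h[1] + 1/4·h[2] + 1/8·h[3]
  h[1] = 1 + 1/8·h[0] + 1/4·h[1] + 3/8·h[2] + 1/8·h[3]
  h[2] = 1 + 1/8·h[0] + 1/8·h[1] + 1/4·h[2] + 1/4·h[3]
  h[3] = 1 + 1/8·h[0] + 1/8·h[1] + 1/8·h[2] + 3/8·h[3]
Solving the 4×4 linear system over states ≠ 4 gives exactly h = [456/103, 512/103, 448/103, 448/103, 0] (h[4] = 0 is the target).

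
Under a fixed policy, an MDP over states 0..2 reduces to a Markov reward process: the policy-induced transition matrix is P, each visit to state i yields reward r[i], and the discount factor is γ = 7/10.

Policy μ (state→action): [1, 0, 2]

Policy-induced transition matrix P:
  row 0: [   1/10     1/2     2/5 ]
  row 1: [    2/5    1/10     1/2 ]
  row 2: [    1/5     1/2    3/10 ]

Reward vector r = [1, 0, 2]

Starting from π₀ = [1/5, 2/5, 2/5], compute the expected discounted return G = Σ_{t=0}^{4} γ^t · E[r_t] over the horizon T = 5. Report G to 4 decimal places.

G = 2.8534

t=0: π = [0.2000, 0.4000, 0.4000], E[r] = 1.0000, γ^t·E[r] = 1.000000, running G = 1.000000
t=1: π = [0.2600, 0.3400, 0.4000], E[r] = 1.0600, γ^t·E[r] = 0.742000, running G = 1.742000
t=2: π = [0.2420, 0.3640, 0.3940], E[r] = 1.0300, γ^t·E[r] = 0.504700, running G = 2.246700
t=3: π = [0.2486, 0.3544, 0.3970], E[r] = 1.0426, γ^t·E[r] = 0.357612, running G = 2.604312
t=4: π = [0.2460, 0.3582, 0.3957], E[r] = 1.0375, γ^t·E[r] = 0.249104, running G = 2.853416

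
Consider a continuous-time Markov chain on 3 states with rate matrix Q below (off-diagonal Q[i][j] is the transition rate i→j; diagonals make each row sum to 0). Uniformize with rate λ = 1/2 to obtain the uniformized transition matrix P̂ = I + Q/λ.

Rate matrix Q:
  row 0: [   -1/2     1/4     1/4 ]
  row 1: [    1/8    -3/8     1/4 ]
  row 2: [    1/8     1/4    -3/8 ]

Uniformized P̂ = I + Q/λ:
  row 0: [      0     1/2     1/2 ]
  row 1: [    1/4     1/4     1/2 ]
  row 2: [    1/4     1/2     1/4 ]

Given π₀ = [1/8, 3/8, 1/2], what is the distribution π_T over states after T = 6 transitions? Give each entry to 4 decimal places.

π = [0.2000, 0.4000, 0.4000]

t=0: π = [0.1250, 0.3750, 0.5000]
t=1: π = [0.2188, 0.4063, 0.3750]
t=2: π = [0.1953, 0.3984, 0.4063]
t=3: π = [0.2012, 0.4004, 0.3984]
t=4: π = [0.1997, 0.3999, 0.4004]
t=5: π = [0.2001, 0.4000, 0.3999]
t=6: π = [0.2000, 0.4000, 0.4000]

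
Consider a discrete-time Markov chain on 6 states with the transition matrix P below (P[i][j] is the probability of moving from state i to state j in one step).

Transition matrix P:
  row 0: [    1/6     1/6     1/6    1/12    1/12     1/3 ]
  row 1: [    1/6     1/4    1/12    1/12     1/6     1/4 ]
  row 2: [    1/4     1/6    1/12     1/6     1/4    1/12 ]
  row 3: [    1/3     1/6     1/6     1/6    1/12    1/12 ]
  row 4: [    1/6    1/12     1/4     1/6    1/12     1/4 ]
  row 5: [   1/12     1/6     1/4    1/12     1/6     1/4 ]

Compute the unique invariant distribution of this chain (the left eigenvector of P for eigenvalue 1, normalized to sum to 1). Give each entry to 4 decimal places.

π = [0.1825, 0.1688, 0.1686, 0.1193, 0.1436, 0.2172]

Balance equations π_j = Σ_i π_i·P[i][j]:
  π_0 = 1/6·π_0 + 1/6·π_1 + 1/4·π_2 + 1/3·π_3 + 1/6·π_4 + 1/12·π_5
  π_1 = 1/6·π_0 + 1/4·π_1 + 1/6·π_2 + 1/6·π_3 + 1/12·π_4 + 1/6·π_5
  π_2 = 1/6·π_0 + 1/12·π_1 + 1/12·π_2 + 1/6·π_3 + 1/4·π_4 + 1/4·π_5
  π_3 = 1/12·π_0 + 1/12·π_1 + 1/6·π_2 + 1/6·π_3 + 1/6·π_4 + 1/12·π_5
  π_4 = 1/12·π_0 + 1/6·π_1 + 1/4·π_2 + 1/12·π_3 + 1/12·π_4 + 1/6·π_5
  normalize: π_0 + π_1 + π_2 + π_3 + π_4 + π_5 = 1
Solving the linear system gives exactly π = [2292/12559, 4239/25118, 21177/125590, 7491/62795, 3607/25118, 27281/125590].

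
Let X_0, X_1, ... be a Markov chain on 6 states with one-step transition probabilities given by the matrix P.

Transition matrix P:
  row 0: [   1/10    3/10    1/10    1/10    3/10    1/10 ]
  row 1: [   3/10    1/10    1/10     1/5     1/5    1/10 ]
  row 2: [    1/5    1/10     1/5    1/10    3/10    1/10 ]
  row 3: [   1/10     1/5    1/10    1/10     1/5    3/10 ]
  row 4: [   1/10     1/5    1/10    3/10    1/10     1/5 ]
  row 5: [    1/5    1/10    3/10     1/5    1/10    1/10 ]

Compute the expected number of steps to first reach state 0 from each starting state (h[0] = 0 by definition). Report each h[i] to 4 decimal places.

First-step conditioning: h[0] = 0; for i ≠ 0, h[i] = 1 + Σ_k P[i][k]·h[k].
  h[1] = 1 + 1/10·h[1] + 1/10·h[2] + 1/5·h[3] + 1/5·h[4] + 1/10·h[5]
  h[2] = 1 + 1/10·h[1] + 1/5·h[2] + 1/10·h[3] + 3/10·h[4] + 1/10·h[5]
  h[3] = 1 + 1/5·h[1] + 1/10·h[2] + 1/10·h[3] + 1/5·h[4] + 3/10·h[5]
  h[4] = 1 + 1/5·h[1] + 1/10·h[2] + 3/10·h[3] + 1/10·h[4] + 1/5·h[5]
  h[5] = 1 + 1/10·h[1] + 3/10·h[2] + 1/5·h[3] + 1/10·h[4] + 1/10·h[5]
Solving the 5×5 linear system over states ≠ 0 gives exactly h = [0, 1225/241, 4087/723, 4411/723, 4444/723, 4048/723] (h[0] = 0 is the target).

h = [0.0000, 5.0830, 5.6528, 6.1010, 6.1466, 5.5989]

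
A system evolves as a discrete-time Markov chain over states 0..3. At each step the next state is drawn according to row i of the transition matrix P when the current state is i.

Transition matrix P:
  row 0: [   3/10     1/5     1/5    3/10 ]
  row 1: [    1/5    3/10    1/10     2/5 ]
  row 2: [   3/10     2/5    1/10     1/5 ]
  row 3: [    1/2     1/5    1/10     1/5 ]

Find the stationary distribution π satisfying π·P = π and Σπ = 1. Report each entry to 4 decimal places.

π = [0.3315, 0.2518, 0.1332, 0.2835]

Balance equations π_j = Σ_i π_i·P[i][j]:
  π_0 = 3/10·π_0 + 1/5·π_1 + 3/10·π_2 + 1/2·π_3
  π_1 = 1/5·π_0 + 3/10·π_1 + 2/5·π_2 + 1/5·π_3
  π_2 = 1/5·π_0 + 1/10·π_1 + 1/10·π_2 + 1/10·π_3
  normalize: π_0 + π_1 + π_2 + π_3 = 1
Solving the linear system gives exactly π = [61/184, 139/552, 49/368, 313/1104].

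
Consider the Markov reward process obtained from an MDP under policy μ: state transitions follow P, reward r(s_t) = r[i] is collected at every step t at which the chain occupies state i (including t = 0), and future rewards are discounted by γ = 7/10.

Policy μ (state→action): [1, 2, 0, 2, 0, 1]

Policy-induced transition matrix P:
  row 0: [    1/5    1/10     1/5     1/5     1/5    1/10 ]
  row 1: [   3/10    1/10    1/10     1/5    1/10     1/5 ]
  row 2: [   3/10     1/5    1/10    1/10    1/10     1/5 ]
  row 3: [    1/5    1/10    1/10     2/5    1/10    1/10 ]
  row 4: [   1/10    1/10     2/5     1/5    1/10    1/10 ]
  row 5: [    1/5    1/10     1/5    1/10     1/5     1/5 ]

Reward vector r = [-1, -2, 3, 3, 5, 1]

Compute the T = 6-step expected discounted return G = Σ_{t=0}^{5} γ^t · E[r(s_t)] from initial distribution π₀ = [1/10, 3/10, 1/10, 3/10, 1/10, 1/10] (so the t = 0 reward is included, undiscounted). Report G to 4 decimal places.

G = 4.0478

t=0: π = [0.1000, 0.3000, 0.1000, 0.3000, 0.1000, 0.1000], E[r] = 1.1000, γ^t·E[r] = 1.100000, running G = 1.100000
t=1: π = [0.2300, 0.1100, 0.1500, 0.2400, 0.1200, 0.1500], E[r] = 1.4700, γ^t·E[r] = 1.029000, running G = 2.129000
t=2: π = [0.2140, 0.1150, 0.1740, 0.2180, 0.1380, 0.1410], E[r] = 1.5630, γ^t·E[r] = 0.765870, running G = 2.894870
t=3: π = [0.2151, 0.1174, 0.1769, 0.2121, 0.1355, 0.1430], E[r] = 1.5376, γ^t·E[r] = 0.527397, running G = 3.422267
t=4: π = [0.2159, 0.1177, 0.1765, 0.2104, 0.1358, 0.1437], E[r] = 1.5322, γ^t·E[r] = 0.367879, running G = 3.790146
t=5: π = [0.2158, 0.1176, 0.1767, 0.2101, 0.1360, 0.1438], E[r] = 1.5328, γ^t·E[r] = 0.257614, running G = 4.047760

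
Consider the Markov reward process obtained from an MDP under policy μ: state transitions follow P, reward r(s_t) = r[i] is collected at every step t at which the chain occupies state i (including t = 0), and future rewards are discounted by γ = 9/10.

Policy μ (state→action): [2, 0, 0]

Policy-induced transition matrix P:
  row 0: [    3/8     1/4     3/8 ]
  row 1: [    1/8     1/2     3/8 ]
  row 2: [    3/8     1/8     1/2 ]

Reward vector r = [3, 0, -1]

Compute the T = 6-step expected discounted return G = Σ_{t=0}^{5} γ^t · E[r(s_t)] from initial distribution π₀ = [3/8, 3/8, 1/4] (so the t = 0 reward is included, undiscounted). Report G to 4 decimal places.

t=0: π = [0.3750, 0.3750, 0.2500], E[r] = 0.8750, γ^t·E[r] = 0.875000, running G = 0.875000
t=1: π = [0.2813, 0.3125, 0.4063], E[r] = 0.4375, γ^t·E[r] = 0.393750, running G = 1.268750
t=2: π = [0.2969, 0.2773, 0.4258], E[r] = 0.4648, γ^t·E[r] = 0.376523, running G = 1.645273
t=3: π = [0.3057, 0.2661, 0.4282], E[r] = 0.4888, γ^t·E[r] = 0.356313, running G = 2.001586
t=4: π = [0.3085, 0.2630, 0.4285], E[r] = 0.4969, γ^t·E[r] = 0.326008, running G = 2.327594
t=5: π = [0.3092, 0.2622, 0.4286], E[r] = 0.4992, γ^t·E[r] = 0.294763, running G = 2.622357

G = 2.6224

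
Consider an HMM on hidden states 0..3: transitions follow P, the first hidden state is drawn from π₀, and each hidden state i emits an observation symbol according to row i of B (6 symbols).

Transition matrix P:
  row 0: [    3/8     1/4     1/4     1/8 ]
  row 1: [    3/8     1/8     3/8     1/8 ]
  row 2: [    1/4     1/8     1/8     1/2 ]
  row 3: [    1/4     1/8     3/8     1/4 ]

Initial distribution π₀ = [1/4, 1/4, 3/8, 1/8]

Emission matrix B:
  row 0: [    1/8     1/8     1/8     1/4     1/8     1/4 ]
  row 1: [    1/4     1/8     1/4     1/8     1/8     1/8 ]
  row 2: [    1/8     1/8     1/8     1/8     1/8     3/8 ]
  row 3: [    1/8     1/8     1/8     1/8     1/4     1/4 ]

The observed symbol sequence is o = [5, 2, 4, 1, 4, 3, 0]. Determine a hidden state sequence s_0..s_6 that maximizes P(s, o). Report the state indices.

path = [2, 3, 3, 2, 3, 0, 1]

t=0: δ = [6.250e-02, 3.125e-02, 1.406e-01, 3.125e-02]  (obs o_0=5)
t=1: δ = [4.395e-03, 4.395e-03, 2.197e-03, 8.789e-03]  ψ = [2, 2, 2, 2]  (obs o_1=2)
t=2: δ = [2.747e-04, 1.373e-04, 4.120e-04, 5.493e-04]  ψ = [3, 0, 3, 3]  (obs o_2=4)
t=3: δ = [1.717e-05, 8.583e-06, 2.575e-05, 2.575e-05]  ψ = [3, 0, 3, 2]  (obs o_3=1)
t=4: δ = [8.047e-07, 5.364e-07, 1.207e-06, 3.219e-06]  ψ = [0, 0, 3, 2]  (obs o_4=4)
t=5: δ = [2.012e-07, 5.029e-08, 1.509e-07, 1.006e-07]  ψ = [3, 3, 3, 3]  (obs o_5=3)
t=6: δ = [9.430e-09, 1.257e-08, 6.286e-09, 9.430e-09]  ψ = [0, 0, 0, 2]  (obs o_6=0)
backtrack: best end state = 1; path = [2, 3, 3, 2, 3, 0, 1]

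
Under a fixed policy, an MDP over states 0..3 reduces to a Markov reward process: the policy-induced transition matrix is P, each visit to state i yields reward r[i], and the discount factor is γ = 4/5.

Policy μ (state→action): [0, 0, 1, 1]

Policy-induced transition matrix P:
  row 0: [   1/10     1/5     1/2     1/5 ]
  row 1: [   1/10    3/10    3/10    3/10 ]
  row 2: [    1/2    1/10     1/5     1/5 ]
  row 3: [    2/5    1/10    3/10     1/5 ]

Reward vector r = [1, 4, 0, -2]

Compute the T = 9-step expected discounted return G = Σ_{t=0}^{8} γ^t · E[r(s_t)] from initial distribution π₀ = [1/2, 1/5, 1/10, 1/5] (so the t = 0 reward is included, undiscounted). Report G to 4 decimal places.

t=0: π = [0.5000, 0.2000, 0.1000, 0.2000], E[r] = 0.9000, γ^t·E[r] = 0.900000, running G = 0.900000
t=1: π = [0.2000, 0.1900, 0.3900, 0.2200], E[r] = 0.5200, γ^t·E[r] = 0.416000, running G = 1.316000
t=2: π = [0.3220, 0.1580, 0.3010, 0.2190], E[r] = 0.5160, γ^t·E[r] = 0.330240, running G = 1.646240
t=3: π = [0.2861, 0.1638, 0.3343, 0.2158], E[r] = 0.5097, γ^t·E[r] = 0.260966, running G = 1.907206
t=4: π = [0.2985, 0.1614, 0.3238, 0.2164], E[r] = 0.5112, γ^t·E[r] = 0.209379, running G = 2.116586
t=5: π = [0.2944, 0.1621, 0.3273, 0.2161], E[r] = 0.5106, γ^t·E[r] = 0.167325, running G = 2.283911
t=6: π = [0.2958, 0.1619, 0.3262, 0.2162], E[r] = 0.5108, γ^t·E[r] = 0.133906, running G = 2.417817
t=7: π = [0.2953, 0.1620, 0.3265, 0.2162], E[r] = 0.5108, γ^t·E[r] = 0.107112, running G = 2.524929
t=8: π = [0.2955, 0.1619, 0.3264, 0.2162], E[r] = 0.5108, γ^t·E[r] = 0.085693, running G = 2.610622

G = 2.6106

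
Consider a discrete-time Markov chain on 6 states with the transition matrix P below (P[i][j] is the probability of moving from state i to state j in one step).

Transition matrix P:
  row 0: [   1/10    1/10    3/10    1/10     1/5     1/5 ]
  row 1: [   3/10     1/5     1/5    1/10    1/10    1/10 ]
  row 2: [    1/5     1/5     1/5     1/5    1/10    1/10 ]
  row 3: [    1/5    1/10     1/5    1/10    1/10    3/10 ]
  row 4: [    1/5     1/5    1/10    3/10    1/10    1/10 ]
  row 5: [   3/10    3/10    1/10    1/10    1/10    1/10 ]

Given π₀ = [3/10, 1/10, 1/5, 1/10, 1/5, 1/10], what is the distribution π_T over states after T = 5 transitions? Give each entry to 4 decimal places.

π = [0.2118, 0.1794, 0.1941, 0.1436, 0.1212, 0.1499]

t=0: π = [0.3000, 0.1000, 0.2000, 0.1000, 0.2000, 0.1000]
t=1: π = [0.1900, 0.1700, 0.2000, 0.1600, 0.1300, 0.1500]
t=2: π = [0.2130, 0.1800, 0.1910, 0.1460, 0.1190, 0.1510]
t=3: π = [0.2118, 0.1792, 0.1943, 0.1429, 0.1213, 0.1505]
t=4: π = [0.2118, 0.1796, 0.1940, 0.1437, 0.1212, 0.1498]
t=5: π = [0.2118, 0.1794, 0.1941, 0.1436, 0.1212, 0.1499]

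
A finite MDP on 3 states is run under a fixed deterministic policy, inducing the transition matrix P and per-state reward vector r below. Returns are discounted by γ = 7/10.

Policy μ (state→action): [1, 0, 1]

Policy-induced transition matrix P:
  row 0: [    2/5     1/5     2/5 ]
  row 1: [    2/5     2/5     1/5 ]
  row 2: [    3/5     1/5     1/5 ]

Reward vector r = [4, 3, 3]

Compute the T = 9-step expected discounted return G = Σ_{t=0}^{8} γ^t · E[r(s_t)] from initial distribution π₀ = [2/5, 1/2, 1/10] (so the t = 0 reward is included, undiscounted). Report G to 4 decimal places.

t=0: π = [0.4000, 0.5000, 0.1000], E[r] = 3.4000, γ^t·E[r] = 3.400000, running G = 3.400000
t=1: π = [0.4200, 0.3000, 0.2800], E[r] = 3.4200, γ^t·E[r] = 2.394000, running G = 5.794000
t=2: π = [0.4560, 0.2600, 0.2840], E[r] = 3.4560, γ^t·E[r] = 1.693440, running G = 7.487440
t=3: π = [0.4568, 0.2520, 0.2912], E[r] = 3.4568, γ^t·E[r] = 1.185682, running G = 8.673122
t=4: π = [0.4582, 0.2504, 0.2914], E[r] = 3.4582, γ^t·E[r] = 0.830323, running G = 9.503446
t=5: π = [0.4583, 0.2501, 0.2916], E[r] = 3.4583, γ^t·E[r] = 0.581232, running G = 10.084678
t=6: π = [0.4583, 0.2500, 0.2917], E[r] = 3.4583, γ^t·E[r] = 0.406869, running G = 10.491547
t=7: π = [0.4583, 0.2500, 0.2917], E[r] = 3.4583, γ^t·E[r] = 0.284808, running G = 10.776355
t=8: π = [0.4583, 0.2500, 0.2917], E[r] = 3.4583, γ^t·E[r] = 0.199366, running G = 10.975721

G = 10.9757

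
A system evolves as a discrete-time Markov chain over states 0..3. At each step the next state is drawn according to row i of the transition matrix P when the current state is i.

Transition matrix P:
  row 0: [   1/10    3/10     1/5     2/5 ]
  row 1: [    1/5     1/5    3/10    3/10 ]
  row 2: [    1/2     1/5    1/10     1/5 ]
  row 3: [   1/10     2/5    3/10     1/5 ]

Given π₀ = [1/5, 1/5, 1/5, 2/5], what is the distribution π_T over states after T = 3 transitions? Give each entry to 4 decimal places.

t=0: π = [0.2000, 0.2000, 0.2000, 0.4000]
t=1: π = [0.2000, 0.3000, 0.2400, 0.2600]
t=2: π = [0.2260, 0.2720, 0.2320, 0.2700]
t=3: π = [0.2200, 0.2766, 0.2310, 0.2724]

π = [0.2200, 0.2766, 0.2310, 0.2724]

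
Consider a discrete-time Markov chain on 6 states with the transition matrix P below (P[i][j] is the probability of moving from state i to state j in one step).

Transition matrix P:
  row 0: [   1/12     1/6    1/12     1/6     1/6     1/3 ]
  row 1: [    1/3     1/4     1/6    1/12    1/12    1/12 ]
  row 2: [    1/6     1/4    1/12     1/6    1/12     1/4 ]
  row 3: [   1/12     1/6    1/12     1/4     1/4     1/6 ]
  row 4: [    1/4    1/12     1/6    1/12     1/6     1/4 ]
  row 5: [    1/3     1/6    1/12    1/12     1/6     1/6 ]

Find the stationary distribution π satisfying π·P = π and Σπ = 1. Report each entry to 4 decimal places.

π = [0.2151, 0.1779, 0.1110, 0.1326, 0.1536, 0.2097]

Balance equations π_j = Σ_i π_i·P[i][j]:
  π_0 = 1/12·π_0 + 1/3·π_1 + 1/6·π_2 + 1/12·π_3 + 1/4·π_4 + 1/3·π_5
  π_1 = 1/6·π_0 + 1/4·π_1 + 1/4·π_2 + 1/6·π_3 + 1/12·π_4 + 1/6·π_5
  π_2 = 1/12·π_0 + 1/6·π_1 + 1/12·π_2 + 1/12·π_3 + 1/6·π_4 + 1/12·π_5
  π_3 = 1/6·π_0 + 1/12·π_1 + 1/6·π_2 + 1/4·π_3 + 1/12·π_4 + 1/12·π_5
  π_4 = 1/6·π_0 + 1/12·π_1 + 1/12·π_2 + 1/4·π_3 + 1/6·π_4 + 1/6·π_5
  normalize: π_0 + π_1 + π_2 + π_3 + π_4 + π_5 = 1
Solving the linear system gives exactly π = [12926/60091, 21385/120182, 6668/60091, 15937/120182, 18465/120182, 25207/120182].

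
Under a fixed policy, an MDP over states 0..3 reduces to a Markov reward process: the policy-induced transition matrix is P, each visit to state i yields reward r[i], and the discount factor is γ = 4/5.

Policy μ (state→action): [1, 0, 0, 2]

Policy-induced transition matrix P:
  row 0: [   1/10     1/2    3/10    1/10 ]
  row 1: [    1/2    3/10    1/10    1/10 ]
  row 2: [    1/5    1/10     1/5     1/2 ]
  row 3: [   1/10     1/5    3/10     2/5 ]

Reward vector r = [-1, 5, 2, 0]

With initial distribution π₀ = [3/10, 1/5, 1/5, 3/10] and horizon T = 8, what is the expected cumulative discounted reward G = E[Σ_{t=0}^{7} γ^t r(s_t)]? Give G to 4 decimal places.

t=0: π = [0.3000, 0.2000, 0.2000, 0.3000], E[r] = 1.1000, γ^t·E[r] = 1.100000, running G = 1.100000
t=1: π = [0.2000, 0.2900, 0.2400, 0.2700], E[r] = 1.7300, γ^t·E[r] = 1.384000, running G = 2.484000
t=2: π = [0.2400, 0.2650, 0.2180, 0.2770], E[r] = 1.5210, γ^t·E[r] = 0.973440, running G = 3.457440
t=3: π = [0.2278, 0.2767, 0.2252, 0.2703], E[r] = 1.6061, γ^t·E[r] = 0.822323, running G = 4.279763
t=4: π = [0.2332, 0.2735, 0.2221, 0.2712], E[r] = 1.5785, γ^t·E[r] = 0.646566, running G = 4.926329
t=5: π = [0.2316, 0.2751, 0.2231, 0.2702], E[r] = 1.5900, γ^t·E[r] = 0.521025, running G = 5.447354
t=6: π = [0.2323, 0.2747, 0.2227, 0.2703], E[r] = 1.5864, γ^t·E[r] = 0.415869, running G = 5.863223
t=7: π = [0.2321, 0.2749, 0.2228, 0.2702], E[r] = 1.5880, γ^t·E[r] = 0.333023, running G = 6.196246

G = 6.1962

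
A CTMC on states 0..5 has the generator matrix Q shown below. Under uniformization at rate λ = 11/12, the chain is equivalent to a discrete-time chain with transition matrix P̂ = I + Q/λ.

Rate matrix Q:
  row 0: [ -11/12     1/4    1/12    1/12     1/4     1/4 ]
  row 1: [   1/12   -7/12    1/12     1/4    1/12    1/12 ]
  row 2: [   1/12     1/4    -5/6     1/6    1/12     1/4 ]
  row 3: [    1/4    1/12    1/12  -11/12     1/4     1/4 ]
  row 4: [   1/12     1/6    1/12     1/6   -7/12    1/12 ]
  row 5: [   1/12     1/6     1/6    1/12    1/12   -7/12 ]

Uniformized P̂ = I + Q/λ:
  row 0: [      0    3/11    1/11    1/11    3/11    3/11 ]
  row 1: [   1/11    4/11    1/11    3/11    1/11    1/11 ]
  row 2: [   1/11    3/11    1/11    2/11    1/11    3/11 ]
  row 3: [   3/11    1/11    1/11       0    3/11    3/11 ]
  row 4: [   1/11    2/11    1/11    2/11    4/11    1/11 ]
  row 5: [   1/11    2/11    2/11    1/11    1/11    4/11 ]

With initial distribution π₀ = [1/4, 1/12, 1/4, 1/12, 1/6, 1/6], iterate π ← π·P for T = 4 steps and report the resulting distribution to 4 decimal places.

t=0: π = [0.2500, 0.0833, 0.2500, 0.0833, 0.1667, 0.1667]
t=1: π = [0.0833, 0.2348, 0.1061, 0.1364, 0.1970, 0.2424]
t=2: π = [0.1081, 0.2293, 0.1129, 0.1488, 0.1846, 0.2163]
t=3: π = [0.1081, 0.2301, 0.1106, 0.1461, 0.1880, 0.2171]
t=4: π = [0.1076, 0.2302, 0.1106, 0.1466, 0.1884, 0.2165]

π = [0.1076, 0.2302, 0.1106, 0.1466, 0.1884, 0.2165]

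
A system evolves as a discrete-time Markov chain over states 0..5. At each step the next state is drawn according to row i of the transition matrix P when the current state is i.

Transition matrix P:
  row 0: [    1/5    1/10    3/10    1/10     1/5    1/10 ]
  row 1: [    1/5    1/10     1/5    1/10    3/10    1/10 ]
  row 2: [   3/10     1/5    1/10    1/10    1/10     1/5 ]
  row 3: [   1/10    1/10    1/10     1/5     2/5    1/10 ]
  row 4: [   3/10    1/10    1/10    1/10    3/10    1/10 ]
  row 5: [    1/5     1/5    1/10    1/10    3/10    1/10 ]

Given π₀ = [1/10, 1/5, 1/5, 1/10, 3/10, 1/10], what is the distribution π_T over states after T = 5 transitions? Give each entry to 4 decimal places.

π = [0.2304, 0.1275, 0.1588, 0.1111, 0.2563, 0.1159]

t=0: π = [0.1000, 0.2000, 0.2000, 0.1000, 0.3000, 0.1000]
t=1: π = [0.2400, 0.1300, 0.1400, 0.1100, 0.2600, 0.1200]
t=2: π = [0.2290, 0.1260, 0.1610, 0.1110, 0.2590, 0.1140]
t=3: π = [0.2309, 0.1275, 0.1584, 0.1111, 0.2560, 0.1161]
t=4: π = [0.2303, 0.1275, 0.1589, 0.1111, 0.2563, 0.1158]
t=5: π = [0.2304, 0.1275, 0.1588, 0.1111, 0.2563, 0.1159]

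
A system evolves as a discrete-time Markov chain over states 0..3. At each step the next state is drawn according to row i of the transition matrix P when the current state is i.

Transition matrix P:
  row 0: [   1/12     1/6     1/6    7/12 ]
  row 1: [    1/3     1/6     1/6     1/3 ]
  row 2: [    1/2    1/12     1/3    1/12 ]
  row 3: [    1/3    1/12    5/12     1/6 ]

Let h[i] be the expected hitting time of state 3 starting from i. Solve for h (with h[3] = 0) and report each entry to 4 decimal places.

h = [2.2430, 2.8037, 3.5327, 0.0000]

First-step conditioning: h[3] = 0; for i ≠ 3, h[i] = 1 + Σ_k P[i][k]·h[k].
  h[0] = 1 + 1/12·h[0] + 1/6·h[1] + 1/6·h[2]
  h[1] = 1 + 1/3·h[0] + 1/6·h[1] + 1/6·h[2]
  h[2] = 1 + 1/2·h[0] + 1/12·h[1] + 1/3·h[2]
Solving the 3×3 linear system over states ≠ 3 gives exactly h = [240/107, 300/107, 378/107, 0] (h[3] = 0 is the target).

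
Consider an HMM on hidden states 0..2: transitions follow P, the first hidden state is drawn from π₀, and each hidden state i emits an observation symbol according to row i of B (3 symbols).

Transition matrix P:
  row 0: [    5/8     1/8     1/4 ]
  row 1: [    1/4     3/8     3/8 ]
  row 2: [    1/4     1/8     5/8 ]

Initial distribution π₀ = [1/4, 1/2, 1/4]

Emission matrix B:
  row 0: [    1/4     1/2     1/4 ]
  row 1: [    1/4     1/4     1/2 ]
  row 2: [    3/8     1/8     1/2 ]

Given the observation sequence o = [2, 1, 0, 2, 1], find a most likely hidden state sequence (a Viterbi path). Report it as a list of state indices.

path = [1, 0, 0, 0, 0]

t=0: δ = [6.250e-02, 2.500e-01, 1.250e-01]  (obs o_0=2)
t=1: δ = [3.125e-02, 2.344e-02, 1.172e-02]  ψ = [1, 1, 1]  (obs o_1=1)
t=2: δ = [4.883e-03, 2.197e-03, 3.296e-03]  ψ = [0, 1, 1]  (obs o_2=0)
t=3: δ = [7.629e-04, 4.120e-04, 1.030e-03]  ψ = [0, 1, 2]  (obs o_3=2)
t=4: δ = [2.384e-04, 3.862e-05, 8.047e-05]  ψ = [0, 1, 2]  (obs o_4=1)
backtrack: best end state = 0; path = [1, 0, 0, 0, 0]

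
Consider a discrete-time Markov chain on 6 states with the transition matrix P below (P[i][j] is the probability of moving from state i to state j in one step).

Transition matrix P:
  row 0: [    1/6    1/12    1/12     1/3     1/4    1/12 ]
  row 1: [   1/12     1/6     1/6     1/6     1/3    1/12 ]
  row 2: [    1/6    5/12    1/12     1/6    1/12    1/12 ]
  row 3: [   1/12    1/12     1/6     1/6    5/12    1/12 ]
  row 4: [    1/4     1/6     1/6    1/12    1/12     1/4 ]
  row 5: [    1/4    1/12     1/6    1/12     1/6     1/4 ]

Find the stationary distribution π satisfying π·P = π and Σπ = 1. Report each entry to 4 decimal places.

Balance equations π_j = Σ_i π_i·P[i][j]:
  π_0 = 1/6·π_0 + 1/12·π_1 + 1/6·π_2 + 1/12·π_3 + 1/4·π_4 + 1/4·π_5
  π_1 = 1/12·π_0 + 1/6·π_1 + 5/12·π_2 + 1/12·π_3 + 1/6·π_4 + 1/12·π_5
  π_2 = 1/12·π_0 + 1/6·π_1 + 1/12·π_2 + 1/6·π_3 + 1/6·π_4 + 1/6·π_5
  π_3 = 1/3·π_0 + 1/6·π_1 + 1/6·π_2 + 1/6·π_3 + 1/12·π_4 + 1/12·π_5
  π_4 = 1/4·π_0 + 1/3·π_1 + 1/12·π_2 + 5/12·π_3 + 1/12·π_4 + 1/6·π_5
  normalize: π_0 + π_1 + π_2 + π_3 + π_4 + π_5 = 1
Solving the linear system gives exactly π = [3819/22508, 2735/16881, 3169/22508, 5561/33762, 3697/16881, 4855/33762].

π = [0.1697, 0.1620, 0.1408, 0.1647, 0.2190, 0.1438]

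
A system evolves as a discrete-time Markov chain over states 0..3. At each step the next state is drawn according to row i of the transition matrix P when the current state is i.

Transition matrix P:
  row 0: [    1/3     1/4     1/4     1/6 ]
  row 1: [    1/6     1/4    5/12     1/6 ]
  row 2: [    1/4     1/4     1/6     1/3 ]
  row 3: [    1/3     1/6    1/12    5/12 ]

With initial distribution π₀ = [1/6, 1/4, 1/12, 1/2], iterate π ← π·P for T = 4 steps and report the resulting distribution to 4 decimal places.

π = [0.2769, 0.2273, 0.2239, 0.2719]

t=0: π = [0.1667, 0.2500, 0.0833, 0.5000]
t=1: π = [0.2847, 0.2083, 0.2014, 0.3056]
t=2: π = [0.2818, 0.2245, 0.2170, 0.2766]
t=3: π = [0.2778, 0.2269, 0.2232, 0.2720]
t=4: π = [0.2769, 0.2273, 0.2239, 0.2719]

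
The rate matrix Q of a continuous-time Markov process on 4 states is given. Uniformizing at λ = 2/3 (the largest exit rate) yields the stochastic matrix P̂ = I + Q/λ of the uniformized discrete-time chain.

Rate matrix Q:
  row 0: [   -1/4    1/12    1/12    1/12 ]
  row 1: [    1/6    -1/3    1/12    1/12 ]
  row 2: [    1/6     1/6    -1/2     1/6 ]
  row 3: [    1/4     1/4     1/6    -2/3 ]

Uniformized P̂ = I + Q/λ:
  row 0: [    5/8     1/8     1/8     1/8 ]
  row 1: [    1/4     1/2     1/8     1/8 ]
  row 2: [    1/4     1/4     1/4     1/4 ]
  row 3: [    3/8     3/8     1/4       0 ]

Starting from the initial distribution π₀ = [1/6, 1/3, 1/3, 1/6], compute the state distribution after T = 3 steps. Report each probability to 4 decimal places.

π = [0.4137, 0.2946, 0.1621, 0.1296]

t=0: π = [0.1667, 0.3333, 0.3333, 0.1667]
t=1: π = [0.3333, 0.3333, 0.1875, 0.1458]
t=2: π = [0.3932, 0.3099, 0.1667, 0.1302]
t=3: π = [0.4137, 0.2946, 0.1621, 0.1296]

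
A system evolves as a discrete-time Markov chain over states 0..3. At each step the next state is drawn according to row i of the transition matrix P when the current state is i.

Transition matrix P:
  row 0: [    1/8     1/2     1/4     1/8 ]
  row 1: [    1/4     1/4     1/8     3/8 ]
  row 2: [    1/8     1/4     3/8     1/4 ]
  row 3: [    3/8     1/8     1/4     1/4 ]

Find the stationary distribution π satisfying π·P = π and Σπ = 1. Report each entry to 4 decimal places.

π = [0.2233, 0.2738, 0.2466, 0.2563]

Balance equations π_j = Σ_i π_i·P[i][j]:
  π_0 = 1/8·π_0 + 1/4·π_1 + 1/8·π_2 + 3/8·π_3
  π_1 = 1/2·π_0 + 1/4·π_1 + 1/4·π_2 + 1/8·π_3
  π_2 = 1/4·π_0 + 1/8·π_1 + 3/8·π_2 + 1/4·π_3
  normalize: π_0 + π_1 + π_2 + π_3 = 1
Solving the linear system gives exactly π = [23/103, 141/515, 127/515, 132/515].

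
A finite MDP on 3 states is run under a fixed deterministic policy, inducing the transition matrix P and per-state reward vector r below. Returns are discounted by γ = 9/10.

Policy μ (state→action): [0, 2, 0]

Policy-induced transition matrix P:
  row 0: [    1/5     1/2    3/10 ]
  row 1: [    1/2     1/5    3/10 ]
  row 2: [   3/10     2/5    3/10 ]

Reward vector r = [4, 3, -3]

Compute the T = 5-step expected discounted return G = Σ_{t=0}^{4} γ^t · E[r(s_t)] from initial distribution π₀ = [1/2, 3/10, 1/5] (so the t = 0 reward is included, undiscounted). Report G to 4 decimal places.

G = 7.0416

t=0: π = [0.5000, 0.3000, 0.2000], E[r] = 2.3000, γ^t·E[r] = 2.300000, running G = 2.300000
t=1: π = [0.3100, 0.3900, 0.3000], E[r] = 1.5100, γ^t·E[r] = 1.359000, running G = 3.659000
t=2: π = [0.3470, 0.3530, 0.3000], E[r] = 1.5470, γ^t·E[r] = 1.253070, running G = 4.912070
t=3: π = [0.3359, 0.3641, 0.3000], E[r] = 1.5359, γ^t·E[r] = 1.119671, running G = 6.031741
t=4: π = [0.3392, 0.3608, 0.3000], E[r] = 1.5392, γ^t·E[r] = 1.009889, running G = 7.041630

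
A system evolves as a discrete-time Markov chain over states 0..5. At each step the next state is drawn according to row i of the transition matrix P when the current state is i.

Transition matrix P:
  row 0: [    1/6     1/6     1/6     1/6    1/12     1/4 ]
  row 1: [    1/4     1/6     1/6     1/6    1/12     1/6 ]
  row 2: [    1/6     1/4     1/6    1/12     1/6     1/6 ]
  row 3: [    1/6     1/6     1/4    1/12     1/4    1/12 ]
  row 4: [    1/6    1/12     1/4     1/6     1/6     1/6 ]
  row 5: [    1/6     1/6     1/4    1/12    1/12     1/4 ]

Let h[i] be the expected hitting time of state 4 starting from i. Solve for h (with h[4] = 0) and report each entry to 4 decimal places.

h = [8.3279, 8.3227, 7.7396, 6.9918, 0.0000, 8.3902]

First-step conditioning: h[4] = 0; for i ≠ 4, h[i] = 1 + Σ_k P[i][k]·h[k].
  h[0] = 1 + 1/6·h[0] + 1/6·h[1] + 1/6·h[2] + 1/6·h[3] + 1/4·h[5]
  h[1] = 1 + 1/4·h[0] + 1/6·h[1] + 1/6·h[2] + 1/6·h[3] + 1/6·h[5]
  h[2] = 1 + 1/6·h[0] + 1/4·h[1] + 1/6·h[2] + 1/12·h[3] + 1/6·h[5]
  h[3] = 1 + 1/6·h[0] + 1/6·h[1] + 1/4·h[2] + 1/12·h[3] + 1/12·h[5]
  h[5] = 1 + 1/6·h[0] + 1/6·h[1] + 1/4·h[2] + 1/12·h[3] + 1/4·h[5]
Solving the 5×5 linear system over states ≠ 4 gives exactly h = [5613/674, 11219/1348, 10433/1348, 9425/1348, 0, 5655/674] (h[4] = 0 is the target).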